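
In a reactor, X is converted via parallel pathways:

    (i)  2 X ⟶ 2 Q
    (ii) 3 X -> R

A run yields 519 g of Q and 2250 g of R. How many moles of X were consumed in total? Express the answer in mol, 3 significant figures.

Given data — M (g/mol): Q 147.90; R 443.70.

n(Q) = 519 / 147.90 = 3.509 mol
n(R) = 2250 / 443.70 = 5.071 mol
n(X) via (i) = (2/2)×3.509 = 3.509 mol
n(X) via (ii) = (3/1)×5.071 = 15.21 mol
total n(X) = 3.509 + 15.21 = 18.72 mol

18.7 mol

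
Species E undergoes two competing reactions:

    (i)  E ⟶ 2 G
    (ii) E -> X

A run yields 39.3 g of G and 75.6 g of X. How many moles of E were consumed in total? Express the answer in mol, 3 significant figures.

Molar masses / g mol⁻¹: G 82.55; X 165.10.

n(G) = 39.3 / 82.55 = 0.4761 mol
n(X) = 75.6 / 165.10 = 0.4579 mol
n(E) via (i) = (1/2)×0.4761 = 0.2381 mol
n(E) via (ii) = (1/1)×0.4579 = 0.4579 mol
total n(E) = 0.2381 + 0.4579 = 0.6960 mol

0.696 mol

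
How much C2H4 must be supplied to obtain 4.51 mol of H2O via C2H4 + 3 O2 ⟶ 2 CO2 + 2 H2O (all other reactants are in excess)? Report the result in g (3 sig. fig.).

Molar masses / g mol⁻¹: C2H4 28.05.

n(H2O) = 4.510 mol
n(C2H4) = (1/2) × 4.510 = 2.255 mol
mass = 2.255 × 28.05 = 63.25 g

63.3 g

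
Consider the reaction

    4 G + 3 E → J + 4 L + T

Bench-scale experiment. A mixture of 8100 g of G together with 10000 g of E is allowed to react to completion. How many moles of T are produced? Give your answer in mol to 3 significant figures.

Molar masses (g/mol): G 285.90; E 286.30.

n(G) = 8100 / 285.90 = 28.33 mol
n(E) = 10000 / 286.30 = 34.93 mol
n/ν → G: 7.083, E: 11.64; G is limiting.
n(T) = (1/4) × 28.33 = 7.083 mol

7.08 mol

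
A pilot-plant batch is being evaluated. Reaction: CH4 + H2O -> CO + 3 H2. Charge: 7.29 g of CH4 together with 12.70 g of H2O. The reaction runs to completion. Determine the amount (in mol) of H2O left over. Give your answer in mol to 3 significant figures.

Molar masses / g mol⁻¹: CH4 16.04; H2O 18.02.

0.250 mol

n(CH4) = 7.290 / 16.04 = 0.4545 mol
n(H2O) = 12.70 / 18.02 = 0.7048 mol
n/ν → CH4: 0.4545, H2O: 0.7048; CH4 is limiting.
H2O consumed = (1/1) × 0.4545 = 0.4545 mol
H2O remaining = 0.7048 − 0.4545 = 0.2503 mol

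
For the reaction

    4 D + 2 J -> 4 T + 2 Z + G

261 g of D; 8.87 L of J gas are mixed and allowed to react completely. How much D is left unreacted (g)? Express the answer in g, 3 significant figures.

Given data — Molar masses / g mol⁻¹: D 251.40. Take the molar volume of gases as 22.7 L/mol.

64.5 g

n(D) = 261.0 / 251.40 = 1.038 mol
n(J) = 8.870 / 22.7 = 0.3907 mol
n/ν for D = 1.038/4 = 0.2595
n/ν for J = 0.3907/2 = 0.1954
Smallest n/ν is J → limiting reagent.
D consumed = (4/2) × 0.3907 = 0.7814 mol
D remaining = 1.038 − 0.7814 = 0.2566 mol
mass = 0.2566 × 251.40 = 64.51 g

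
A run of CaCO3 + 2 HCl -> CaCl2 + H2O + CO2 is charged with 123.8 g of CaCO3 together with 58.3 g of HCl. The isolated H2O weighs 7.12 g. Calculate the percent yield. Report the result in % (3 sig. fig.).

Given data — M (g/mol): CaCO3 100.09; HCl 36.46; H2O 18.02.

49.4 %

n(CaCO3) = 123.8 / 100.09 = 1.237 mol
n(HCl) = 58.30 / 36.46 = 1.599 mol
n/ν → CaCO3: 1.237, HCl: 0.7995; HCl is limiting.
theoretical n(H2O) = (1/2) × 1.599 = 0.7995 mol → 14.41 g
% yield = 7.12 / 14.41 × 100 = 49.41 %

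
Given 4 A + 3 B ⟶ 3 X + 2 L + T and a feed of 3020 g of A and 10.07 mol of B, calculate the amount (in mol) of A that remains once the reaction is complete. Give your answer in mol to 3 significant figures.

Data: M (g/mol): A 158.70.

5.60 mol

n(A) = 3020 / 158.70 = 19.03 mol
n(B) = 10.07 mol
n/ν for A = 19.03/4 = 4.758
n/ν for B = 10.07/3 = 3.357
Smallest n/ν is B → limiting reagent.
A consumed = (4/3) × 10.07 = 13.43 mol
A remaining = 19.03 − 13.43 = 5.600 mol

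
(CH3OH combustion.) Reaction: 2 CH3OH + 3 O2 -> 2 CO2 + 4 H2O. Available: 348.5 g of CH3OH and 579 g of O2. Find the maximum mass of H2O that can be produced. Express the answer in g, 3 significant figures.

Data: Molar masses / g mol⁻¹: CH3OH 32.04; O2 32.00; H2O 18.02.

392 g

n(CH3OH) = 348.5 / 32.04 = 10.88 mol
n(O2) = 579.0 / 32.00 = 18.09 mol
n/ν → CH3OH: 5.440, O2: 6.030; CH3OH is limiting.
n(H2O) = (4/2) × 10.88 = 21.76 mol
mass = 21.76 × 18.02 = 392.1 g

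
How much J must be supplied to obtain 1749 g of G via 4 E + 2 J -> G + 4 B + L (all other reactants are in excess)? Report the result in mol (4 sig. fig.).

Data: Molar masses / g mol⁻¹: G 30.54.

n(G) = 1749 / 30.54 = 57.27 mol
n(J) = (2/1) × 57.27 = 114.5 mol

114.5 mol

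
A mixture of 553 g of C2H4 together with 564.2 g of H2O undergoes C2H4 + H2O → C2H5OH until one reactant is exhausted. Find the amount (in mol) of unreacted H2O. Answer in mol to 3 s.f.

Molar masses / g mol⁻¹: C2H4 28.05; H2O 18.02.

11.6 mol

n(C2H4) = 553.0 / 28.05 = 19.71 mol
n(H2O) = 564.2 / 18.02 = 31.31 mol
n/ν → C2H4: 19.71, H2O: 31.31; C2H4 is limiting.
H2O consumed = (1/1) × 19.71 = 19.71 mol
H2O remaining = 31.31 − 19.71 = 11.60 mol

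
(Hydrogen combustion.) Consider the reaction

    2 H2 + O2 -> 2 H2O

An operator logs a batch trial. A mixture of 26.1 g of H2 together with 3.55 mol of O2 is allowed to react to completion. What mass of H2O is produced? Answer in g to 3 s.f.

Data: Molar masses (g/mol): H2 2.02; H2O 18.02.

128 g

n(H2) = 26.10 / 2.02 = 12.92 mol
n(O2) = 3.550 mol
n/ν for H2 = 12.92/2 = 6.460
n/ν for O2 = 3.550/1 = 3.550
Smallest n/ν is O2 → limiting reagent.
n(H2O) = (2/1) × 3.550 = 7.100 mol
mass = 7.100 × 18.02 = 127.9 g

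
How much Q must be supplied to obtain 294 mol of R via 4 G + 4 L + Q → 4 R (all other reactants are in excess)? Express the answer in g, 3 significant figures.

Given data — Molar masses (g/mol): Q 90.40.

n(R) = 294.0 mol
n(Q) = (1/4) × 294.0 = 73.50 mol
mass = 73.50 × 90.40 = 6644 g

6640 g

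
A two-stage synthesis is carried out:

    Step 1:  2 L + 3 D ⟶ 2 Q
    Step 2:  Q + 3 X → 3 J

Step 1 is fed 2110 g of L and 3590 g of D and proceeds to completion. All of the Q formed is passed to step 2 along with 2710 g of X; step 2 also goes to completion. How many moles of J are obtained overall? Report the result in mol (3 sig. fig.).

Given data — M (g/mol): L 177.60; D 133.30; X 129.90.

Step 1:
n(L) = 2110 / 177.60 = 11.88 mol
n(D) = 3590 / 133.30 = 26.93 mol
n/ν for L = 11.88/2 = 5.940
n/ν for D = 26.93/3 = 8.977
Smallest n/ν is L → limiting reagent.
n(Q) produced = (2/2) × 11.88 = 11.88 mol
Step 2:
n(Q) available = 11.88 mol
n(X) = 2710 / 129.90 = 20.86 mol
n/ν for Q = 11.88/1 = 11.88
n/ν for X = 20.86/3 = 6.953
Smallest n/ν is X → limiting reagent.
n(J) = (3/3) × 20.86 = 20.86 mol

20.9 mol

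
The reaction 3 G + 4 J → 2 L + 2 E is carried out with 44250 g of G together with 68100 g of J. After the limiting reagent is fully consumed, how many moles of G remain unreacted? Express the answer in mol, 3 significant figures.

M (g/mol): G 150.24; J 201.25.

40.7 mol

n(G) = 44250 / 150.24 = 294.5 mol
n(J) = 68100 / 201.25 = 338.4 mol
n/ν for G = 294.5/3 = 98.17
n/ν for J = 338.4/4 = 84.60
Smallest n/ν is J → limiting reagent.
G consumed = (3/4) × 338.4 = 253.8 mol
G remaining = 294.5 − 253.8 = 40.70 mol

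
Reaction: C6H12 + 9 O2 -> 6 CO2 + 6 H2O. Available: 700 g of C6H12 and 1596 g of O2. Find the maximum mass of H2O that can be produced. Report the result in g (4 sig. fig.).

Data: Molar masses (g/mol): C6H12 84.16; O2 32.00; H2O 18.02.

599.2 g

n(C6H12) = 700.0 / 84.16 = 8.317 mol
n(O2) = 1596 / 32.00 = 49.88 mol
n/ν → C6H12: 8.317, O2: 5.542; O2 is limiting.
n(H2O) = (6/9) × 49.88 = 33.25 mol
mass = 33.25 × 18.02 = 599.2 g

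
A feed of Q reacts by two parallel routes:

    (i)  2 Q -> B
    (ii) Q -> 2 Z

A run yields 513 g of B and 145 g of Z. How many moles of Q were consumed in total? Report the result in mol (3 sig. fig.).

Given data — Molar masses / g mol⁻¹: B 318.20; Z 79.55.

4.14 mol

n(B) = 513 / 318.20 = 1.612 mol
n(Z) = 145 / 79.55 = 1.823 mol
n(Q) via (i) = (2/1)×1.612 = 3.224 mol
n(Q) via (ii) = (1/2)×1.823 = 0.9115 mol
total n(Q) = 3.224 + 0.9115 = 4.136 mol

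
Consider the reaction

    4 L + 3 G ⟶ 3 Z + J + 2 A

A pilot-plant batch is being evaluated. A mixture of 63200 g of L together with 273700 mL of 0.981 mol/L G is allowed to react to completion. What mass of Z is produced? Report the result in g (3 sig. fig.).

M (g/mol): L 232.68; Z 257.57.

52500 g

n(L) = 63200 / 232.68 = 271.6 mol
n(G) = 0.981 × 273700/1000 = 268.5 mol
n/ν for L = 271.6/4 = 67.90
n/ν for G = 268.5/3 = 89.50
Smallest n/ν is L → limiting reagent.
n(Z) = (3/4) × 271.6 = 203.7 mol
mass = 203.7 × 257.57 = 52470 g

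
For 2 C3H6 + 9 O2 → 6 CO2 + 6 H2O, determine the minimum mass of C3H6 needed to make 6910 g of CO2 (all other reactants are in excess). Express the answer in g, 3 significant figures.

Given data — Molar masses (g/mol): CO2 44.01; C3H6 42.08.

2200 g

n(CO2) = 6910 / 44.01 = 157.0 mol
n(C3H6) = (2/6) × 157.0 = 52.33 mol
mass = 52.33 × 42.08 = 2202 g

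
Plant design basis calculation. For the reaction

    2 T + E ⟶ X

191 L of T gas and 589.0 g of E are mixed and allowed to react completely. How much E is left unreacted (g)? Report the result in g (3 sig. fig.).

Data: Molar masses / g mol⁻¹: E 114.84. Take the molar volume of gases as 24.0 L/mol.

n(T) = 191.0 / 24.0 = 7.958 mol
n(E) = 589.0 / 114.84 = 5.129 mol
n/ν for T = 7.958/2 = 3.979
n/ν for E = 5.129/1 = 5.129
Smallest n/ν is T → limiting reagent.
E consumed = (1/2) × 7.958 = 3.979 mol
E remaining = 5.129 − 3.979 = 1.150 mol
mass = 1.150 × 114.84 = 132.1 g

132 g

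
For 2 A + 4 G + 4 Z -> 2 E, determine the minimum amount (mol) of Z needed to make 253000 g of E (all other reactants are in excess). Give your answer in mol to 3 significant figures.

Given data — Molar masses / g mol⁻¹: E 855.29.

592 mol

n(E) = 253000 / 855.29 = 295.8 mol
n(Z) = (4/2) × 295.8 = 591.6 mol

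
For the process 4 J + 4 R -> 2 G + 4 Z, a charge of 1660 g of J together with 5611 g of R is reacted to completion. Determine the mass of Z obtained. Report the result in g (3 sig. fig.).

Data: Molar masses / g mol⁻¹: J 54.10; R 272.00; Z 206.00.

4250 g

n(J) = 1660 / 54.10 = 30.68 mol
n(R) = 5611 / 272.00 = 20.63 mol
n/ν for J = 30.68/4 = 7.670
n/ν for R = 20.63/4 = 5.158
Smallest n/ν is R → limiting reagent.
n(Z) = (4/4) × 20.63 = 20.63 mol
mass = 20.63 × 206.00 = 4250 g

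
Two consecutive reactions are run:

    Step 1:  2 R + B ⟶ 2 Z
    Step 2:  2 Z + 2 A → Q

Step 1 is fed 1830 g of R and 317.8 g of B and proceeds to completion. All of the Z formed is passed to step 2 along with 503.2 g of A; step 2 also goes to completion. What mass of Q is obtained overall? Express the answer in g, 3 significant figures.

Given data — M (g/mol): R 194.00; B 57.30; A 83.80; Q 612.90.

Step 1:
n(R) = 1830 / 194.00 = 9.433 mol
n(B) = 317.8 / 57.30 = 5.546 mol
n/ν for R = 9.433/2 = 4.717
n/ν for B = 5.546/1 = 5.546
Smallest n/ν is R → limiting reagent.
n(Z) produced = (2/2) × 9.433 = 9.433 mol
Step 2:
n(Z) available = 9.433 mol
n(A) = 503.2 / 83.80 = 6.005 mol
n/ν for Z = 9.433/2 = 4.717
n/ν for A = 6.005/2 = 3.003
Smallest n/ν is A → limiting reagent.
n(Q) = (1/2) × 6.005 = 3.003 mol
mass = 3.003 × 612.90 = 1841 g

1840 g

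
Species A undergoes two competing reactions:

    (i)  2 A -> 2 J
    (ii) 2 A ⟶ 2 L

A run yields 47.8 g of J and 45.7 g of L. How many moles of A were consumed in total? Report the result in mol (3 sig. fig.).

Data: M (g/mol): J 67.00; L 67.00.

n(J) = 47.8 / 67.00 = 0.7134 mol
n(L) = 45.7 / 67.00 = 0.6821 mol
n(A) via (i) = (2/2)×0.7134 = 0.7134 mol
n(A) via (ii) = (2/2)×0.6821 = 0.6821 mol
total n(A) = 0.7134 + 0.6821 = 1.396 mol

1.40 mol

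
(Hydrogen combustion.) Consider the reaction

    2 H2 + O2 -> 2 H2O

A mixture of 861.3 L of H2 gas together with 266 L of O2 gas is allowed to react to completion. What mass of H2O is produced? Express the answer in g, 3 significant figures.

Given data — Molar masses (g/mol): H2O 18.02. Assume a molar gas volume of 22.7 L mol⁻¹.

n(H2) = 861.3 / 22.7 = 37.94 mol
n(O2) = 266.0 / 22.7 = 11.72 mol
n/ν for H2 = 37.94/2 = 18.97
n/ν for O2 = 11.72/1 = 11.72
Smallest n/ν is O2 → limiting reagent.
n(H2O) = (2/1) × 11.72 = 23.44 mol
mass = 23.44 × 18.02 = 422.4 g

422 g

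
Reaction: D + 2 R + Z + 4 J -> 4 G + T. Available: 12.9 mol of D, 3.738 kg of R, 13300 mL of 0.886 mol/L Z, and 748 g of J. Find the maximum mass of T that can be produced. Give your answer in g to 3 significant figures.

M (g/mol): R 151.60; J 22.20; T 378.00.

n(D) = 12.90 mol
n(R) = 3.738×1000 / 151.60 = 24.66 mol
n(Z) = 0.886 × 13300/1000 = 11.78 mol
n(J) = 748.0 / 22.20 = 33.69 mol
n/ν for D = 12.90/1 = 12.90
n/ν for R = 24.66/2 = 12.33
n/ν for Z = 11.78/1 = 11.78
n/ν for J = 33.69/4 = 8.423
Smallest n/ν is J → limiting reagent.
n(T) = (1/4) × 33.69 = 8.423 mol
mass = 8.423 × 378.00 = 3184 g

3180 g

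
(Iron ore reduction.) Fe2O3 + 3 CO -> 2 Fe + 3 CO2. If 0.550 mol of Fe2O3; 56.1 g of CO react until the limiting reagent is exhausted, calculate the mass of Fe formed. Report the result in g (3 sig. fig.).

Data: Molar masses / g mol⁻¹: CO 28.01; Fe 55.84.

61.4 g

n(Fe2O3) = 0.5500 mol
n(CO) = 56.10 / 28.01 = 2.003 mol
n/ν for Fe2O3 = 0.5500/1 = 0.5500
n/ν for CO = 2.003/3 = 0.6677
Smallest n/ν is Fe2O3 → limiting reagent.
n(Fe) = (2/1) × 0.5500 = 1.100 mol
mass = 1.100 × 55.84 = 61.42 g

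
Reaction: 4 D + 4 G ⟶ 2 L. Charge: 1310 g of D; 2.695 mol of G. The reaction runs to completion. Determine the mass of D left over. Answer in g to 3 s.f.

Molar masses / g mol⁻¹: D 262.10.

n(D) = 1310 / 262.10 = 4.998 mol
n(G) = 2.695 mol
n/ν → D: 1.250, G: 0.6738; G is limiting.
D consumed = (4/4) × 2.695 = 2.695 mol
D remaining = 4.998 − 2.695 = 2.303 mol
mass = 2.303 × 262.10 = 603.6 g

604 g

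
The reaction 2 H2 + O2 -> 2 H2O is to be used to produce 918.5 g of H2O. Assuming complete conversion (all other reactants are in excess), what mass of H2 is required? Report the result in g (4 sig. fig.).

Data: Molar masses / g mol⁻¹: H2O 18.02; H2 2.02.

n(H2O) = 918.5 / 18.02 = 50.97 mol
n(H2) = (2/2) × 50.97 = 50.97 mol
mass = 50.97 × 2.02 = 103.0 g

103.0 g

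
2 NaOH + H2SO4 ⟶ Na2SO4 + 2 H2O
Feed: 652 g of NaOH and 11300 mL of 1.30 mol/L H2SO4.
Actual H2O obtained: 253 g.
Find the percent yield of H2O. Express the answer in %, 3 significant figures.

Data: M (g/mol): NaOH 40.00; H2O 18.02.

n(NaOH) = 652.0 / 40.00 = 16.30 mol
n(H2SO4) = 1.30 × 11300/1000 = 14.69 mol
n/ν for NaOH = 16.30/2 = 8.150
n/ν for H2SO4 = 14.69/1 = 14.69
Smallest n/ν is NaOH → limiting reagent.
theoretical n(H2O) = (2/2) × 16.30 = 16.30 mol → 293.7 g
% yield = 253 / 293.7 × 100 = 86.14 %

86.1 %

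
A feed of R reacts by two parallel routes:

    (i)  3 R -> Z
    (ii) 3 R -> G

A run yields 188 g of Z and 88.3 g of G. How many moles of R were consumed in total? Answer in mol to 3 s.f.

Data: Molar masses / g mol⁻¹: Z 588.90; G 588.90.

n(Z) = 188 / 588.90 = 0.3192 mol
n(G) = 88.3 / 588.90 = 0.1499 mol
n(R) via (i) = (3/1)×0.3192 = 0.9576 mol
n(R) via (ii) = (3/1)×0.1499 = 0.4497 mol
total n(R) = 0.9576 + 0.4497 = 1.407 mol

1.41 mol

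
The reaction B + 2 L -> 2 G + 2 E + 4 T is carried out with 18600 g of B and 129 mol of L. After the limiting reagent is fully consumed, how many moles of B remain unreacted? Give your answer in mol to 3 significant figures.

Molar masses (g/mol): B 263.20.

6.17 mol

n(B) = 18600 / 263.20 = 70.67 mol
n(L) = 129.0 mol
n/ν for B = 70.67/1 = 70.67
n/ν for L = 129.0/2 = 64.50
Smallest n/ν is L → limiting reagent.
B consumed = (1/2) × 129.0 = 64.50 mol
B remaining = 70.67 − 64.50 = 6.170 mol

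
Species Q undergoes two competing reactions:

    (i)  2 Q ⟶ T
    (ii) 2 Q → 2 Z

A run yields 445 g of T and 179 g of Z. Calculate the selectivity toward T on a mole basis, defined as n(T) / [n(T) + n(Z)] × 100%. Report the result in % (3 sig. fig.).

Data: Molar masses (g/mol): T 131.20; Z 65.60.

55.4 %

n(T) = 445 / 131.20 = 3.392 mol
n(Z) = 179 / 65.60 = 2.729 mol
selectivity = 3.392/(3.392+2.729) × 100 = 55.42 %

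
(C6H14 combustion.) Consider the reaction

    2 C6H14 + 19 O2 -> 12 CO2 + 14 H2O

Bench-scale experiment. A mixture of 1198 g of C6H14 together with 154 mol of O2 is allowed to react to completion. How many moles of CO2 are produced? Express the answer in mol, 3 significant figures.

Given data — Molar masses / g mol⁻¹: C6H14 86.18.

n(C6H14) = 1198 / 86.18 = 13.90 mol
n(O2) = 154.0 mol
n/ν for C6H14 = 13.90/2 = 6.950
n/ν for O2 = 154.0/19 = 8.105
Smallest n/ν is C6H14 → limiting reagent.
n(CO2) = (12/2) × 13.90 = 83.40 mol

83.4 mol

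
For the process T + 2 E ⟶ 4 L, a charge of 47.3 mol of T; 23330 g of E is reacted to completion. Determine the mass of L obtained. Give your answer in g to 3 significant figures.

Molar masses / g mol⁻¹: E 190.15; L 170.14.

32200 g

n(T) = 47.30 mol
n(E) = 23330 / 190.15 = 122.7 mol
n/ν → T: 47.30, E: 61.35; T is limiting.
n(L) = (4/1) × 47.30 = 189.2 mol
mass = 189.2 × 170.14 = 32190 g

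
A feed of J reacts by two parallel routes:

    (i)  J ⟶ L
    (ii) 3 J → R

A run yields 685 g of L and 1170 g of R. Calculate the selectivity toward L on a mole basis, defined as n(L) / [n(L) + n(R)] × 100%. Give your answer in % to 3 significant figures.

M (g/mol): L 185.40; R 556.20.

n(L) = 685 / 185.40 = 3.695 mol
n(R) = 1170 / 556.20 = 2.104 mol
selectivity = 3.695/(3.695+2.104) × 100 = 63.72 %

63.7 %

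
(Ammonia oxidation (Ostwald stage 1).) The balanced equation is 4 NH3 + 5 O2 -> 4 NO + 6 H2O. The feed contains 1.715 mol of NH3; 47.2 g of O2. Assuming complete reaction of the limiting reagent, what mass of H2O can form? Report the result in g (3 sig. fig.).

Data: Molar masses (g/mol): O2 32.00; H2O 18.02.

31.9 g

n(NH3) = 1.715 mol
n(O2) = 47.20 / 32.00 = 1.475 mol
n/ν → NH3: 0.4288, O2: 0.2950; O2 is limiting.
n(H2O) = (6/5) × 1.475 = 1.770 mol
mass = 1.770 × 18.02 = 31.90 g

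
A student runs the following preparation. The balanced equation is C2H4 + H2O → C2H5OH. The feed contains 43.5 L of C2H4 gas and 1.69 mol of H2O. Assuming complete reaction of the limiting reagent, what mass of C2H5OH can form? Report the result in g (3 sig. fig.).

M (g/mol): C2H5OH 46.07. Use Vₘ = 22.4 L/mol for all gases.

77.9 g

n(C2H4) = 43.50 / 22.4 = 1.942 mol
n(H2O) = 1.690 mol
n/ν for C2H4 = 1.942/1 = 1.942
n/ν for H2O = 1.690/1 = 1.690
Smallest n/ν is H2O → limiting reagent.
n(C2H5OH) = (1/1) × 1.690 = 1.690 mol
mass = 1.690 × 46.07 = 77.86 g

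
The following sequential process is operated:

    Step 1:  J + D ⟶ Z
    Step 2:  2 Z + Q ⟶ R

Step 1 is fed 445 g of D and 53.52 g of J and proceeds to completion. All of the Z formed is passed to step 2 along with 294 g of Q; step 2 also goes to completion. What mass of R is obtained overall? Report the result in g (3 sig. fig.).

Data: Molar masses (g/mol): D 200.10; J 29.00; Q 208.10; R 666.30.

Step 1:
n(D) = 445.0 / 200.10 = 2.224 mol
n(J) = 53.52 / 29.00 = 1.846 mol
n/ν for D = 2.224/1 = 2.224
n/ν for J = 1.846/1 = 1.846
Smallest n/ν is J → limiting reagent.
n(Z) produced = (1/1) × 1.846 = 1.846 mol
Step 2:
n(Z) available = 1.846 mol
n(Q) = 294.0 / 208.10 = 1.413 mol
n/ν for Z = 1.846/2 = 0.9230
n/ν for Q = 1.413/1 = 1.413
Smallest n/ν is Z → limiting reagent.
n(R) = (1/2) × 1.846 = 0.9230 mol
mass = 0.9230 × 666.30 = 615.0 g

615 g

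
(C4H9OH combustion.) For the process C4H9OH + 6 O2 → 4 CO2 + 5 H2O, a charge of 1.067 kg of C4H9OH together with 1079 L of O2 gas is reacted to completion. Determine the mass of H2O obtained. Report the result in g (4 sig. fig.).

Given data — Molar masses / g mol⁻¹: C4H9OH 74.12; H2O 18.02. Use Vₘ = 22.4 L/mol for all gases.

n(C4H9OH) = 1.067×1000 / 74.12 = 14.40 mol
n(O2) = 1079 / 22.4 = 48.17 mol
n/ν for C4H9OH = 14.40/1 = 14.40
n/ν for O2 = 48.17/6 = 8.028
Smallest n/ν is O2 → limiting reagent.
n(H2O) = (5/6) × 48.17 = 40.14 mol
mass = 40.14 × 18.02 = 723.3 g

723.3 g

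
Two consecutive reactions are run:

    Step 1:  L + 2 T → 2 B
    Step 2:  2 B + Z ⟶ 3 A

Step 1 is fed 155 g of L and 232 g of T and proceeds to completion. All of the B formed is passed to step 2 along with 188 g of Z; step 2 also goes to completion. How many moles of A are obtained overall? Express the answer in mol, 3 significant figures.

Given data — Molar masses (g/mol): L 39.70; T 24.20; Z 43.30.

Step 1:
n(L) = 155.0 / 39.70 = 3.904 mol
n(T) = 232.0 / 24.20 = 9.587 mol
n/ν for L = 3.904/1 = 3.904
n/ν for T = 9.587/2 = 4.794
Smallest n/ν is L → limiting reagent.
n(B) produced = (2/1) × 3.904 = 7.808 mol
Step 2:
n(B) available = 7.808 mol
n(Z) = 188.0 / 43.30 = 4.342 mol
n/ν for B = 7.808/2 = 3.904
n/ν for Z = 4.342/1 = 4.342
Smallest n/ν is B → limiting reagent.
n(A) = (3/2) × 7.808 = 11.71 mol

11.7 mol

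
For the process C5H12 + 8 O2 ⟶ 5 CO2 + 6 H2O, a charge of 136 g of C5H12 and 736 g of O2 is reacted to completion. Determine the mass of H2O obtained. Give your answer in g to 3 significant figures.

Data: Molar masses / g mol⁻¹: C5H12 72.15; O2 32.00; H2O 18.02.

n(C5H12) = 136.0 / 72.15 = 1.885 mol
n(O2) = 736.0 / 32.00 = 23.00 mol
n/ν for C5H12 = 1.885/1 = 1.885
n/ν for O2 = 23.00/8 = 2.875
Smallest n/ν is C5H12 → limiting reagent.
n(H2O) = (6/1) × 1.885 = 11.31 mol
mass = 11.31 × 18.02 = 203.8 g

204 g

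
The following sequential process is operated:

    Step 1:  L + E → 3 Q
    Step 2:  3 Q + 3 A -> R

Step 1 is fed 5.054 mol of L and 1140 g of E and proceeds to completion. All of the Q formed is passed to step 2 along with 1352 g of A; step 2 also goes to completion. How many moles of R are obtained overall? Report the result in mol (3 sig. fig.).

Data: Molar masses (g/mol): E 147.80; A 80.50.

5.05 mol

Step 1:
n(L) = 5.054 mol
n(E) = 1140 / 147.80 = 7.713 mol
n/ν for L = 5.054/1 = 5.054
n/ν for E = 7.713/1 = 7.713
Smallest n/ν is L → limiting reagent.
n(Q) produced = (3/1) × 5.054 = 15.16 mol
Step 2:
n(Q) available = 15.16 mol
n(A) = 1352 / 80.50 = 16.80 mol
n/ν for Q = 15.16/3 = 5.053
n/ν for A = 16.80/3 = 5.600
Smallest n/ν is Q → limiting reagent.
n(R) = (1/3) × 15.16 = 5.053 mol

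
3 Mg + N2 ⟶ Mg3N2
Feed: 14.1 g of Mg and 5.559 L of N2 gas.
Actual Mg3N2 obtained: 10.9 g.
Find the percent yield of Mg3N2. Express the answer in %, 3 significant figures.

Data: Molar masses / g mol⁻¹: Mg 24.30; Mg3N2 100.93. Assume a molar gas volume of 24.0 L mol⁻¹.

n(Mg) = 14.10 / 24.30 = 0.5802 mol
n(N2) = 5.559 / 24.0 = 0.2316 mol
n/ν for Mg = 0.5802/3 = 0.1934
n/ν for N2 = 0.2316/1 = 0.2316
Smallest n/ν is Mg → limiting reagent.
theoretical n(Mg3N2) = (1/3) × 0.5802 = 0.1934 mol → 19.52 g
% yield = 10.9 / 19.52 × 100 = 55.84 %

55.8 %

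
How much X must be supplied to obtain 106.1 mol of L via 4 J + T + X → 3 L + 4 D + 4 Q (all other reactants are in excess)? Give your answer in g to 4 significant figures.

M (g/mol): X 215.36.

7617 g

n(L) = 106.1 mol
n(X) = (1/3) × 106.1 = 35.37 mol
mass = 35.37 × 215.36 = 7617 g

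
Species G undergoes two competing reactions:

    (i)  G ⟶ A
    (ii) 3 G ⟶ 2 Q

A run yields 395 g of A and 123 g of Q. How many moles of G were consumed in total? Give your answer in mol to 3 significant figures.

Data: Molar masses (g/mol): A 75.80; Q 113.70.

n(A) = 395 / 75.80 = 5.211 mol
n(Q) = 123 / 113.70 = 1.082 mol
n(G) via (i) = (1/1)×5.211 = 5.211 mol
n(G) via (ii) = (3/2)×1.082 = 1.623 mol
total n(G) = 5.211 + 1.623 = 6.834 mol

6.83 mol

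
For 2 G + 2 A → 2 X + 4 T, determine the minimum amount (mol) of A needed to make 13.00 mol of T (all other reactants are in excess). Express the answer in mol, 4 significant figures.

6.500 mol

n(T) = 13.00 mol
n(A) = (2/4) × 13.00 = 6.500 mol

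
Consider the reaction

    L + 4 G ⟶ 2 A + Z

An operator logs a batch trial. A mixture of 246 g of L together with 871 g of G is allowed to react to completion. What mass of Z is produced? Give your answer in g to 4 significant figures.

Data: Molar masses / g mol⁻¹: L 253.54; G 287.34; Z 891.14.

n(L) = 246.0 / 253.54 = 0.9703 mol
n(G) = 871.0 / 287.34 = 3.031 mol
n/ν for L = 0.9703/1 = 0.9703
n/ν for G = 3.031/4 = 0.7578
Smallest n/ν is G → limiting reagent.
n(Z) = (1/4) × 3.031 = 0.7578 mol
mass = 0.7578 × 891.14 = 675.3 g

675.3 g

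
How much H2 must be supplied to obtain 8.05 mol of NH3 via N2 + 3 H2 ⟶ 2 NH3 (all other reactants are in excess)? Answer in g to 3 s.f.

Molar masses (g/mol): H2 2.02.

n(NH3) = 8.050 mol
n(H2) = (3/2) × 8.050 = 12.08 mol
mass = 12.08 × 2.02 = 24.40 g

24.4 g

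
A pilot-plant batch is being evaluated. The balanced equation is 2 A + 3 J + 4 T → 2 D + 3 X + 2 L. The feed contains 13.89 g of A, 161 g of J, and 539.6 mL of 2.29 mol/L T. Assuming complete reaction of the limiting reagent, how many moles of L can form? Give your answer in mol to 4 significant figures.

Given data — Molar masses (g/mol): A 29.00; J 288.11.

n(A) = 13.89 / 29.00 = 0.4790 mol
n(J) = 161.0 / 288.11 = 0.5588 mol
n(T) = 2.29 × 539.6/1000 = 1.236 mol
n/ν → A: 0.2395, J: 0.1863, T: 0.3090; J is limiting.
n(L) = (2/3) × 0.5588 = 0.3725 mol

0.3725 mol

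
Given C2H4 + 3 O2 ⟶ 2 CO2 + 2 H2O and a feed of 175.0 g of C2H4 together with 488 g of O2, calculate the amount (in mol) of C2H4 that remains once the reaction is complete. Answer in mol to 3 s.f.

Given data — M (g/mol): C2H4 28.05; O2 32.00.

1.16 mol

n(C2H4) = 175.0 / 28.05 = 6.239 mol
n(O2) = 488.0 / 32.00 = 15.25 mol
n/ν for C2H4 = 6.239/1 = 6.239
n/ν for O2 = 15.25/3 = 5.083
Smallest n/ν is O2 → limiting reagent.
C2H4 consumed = (1/3) × 15.25 = 5.083 mol
C2H4 remaining = 6.239 − 5.083 = 1.156 mol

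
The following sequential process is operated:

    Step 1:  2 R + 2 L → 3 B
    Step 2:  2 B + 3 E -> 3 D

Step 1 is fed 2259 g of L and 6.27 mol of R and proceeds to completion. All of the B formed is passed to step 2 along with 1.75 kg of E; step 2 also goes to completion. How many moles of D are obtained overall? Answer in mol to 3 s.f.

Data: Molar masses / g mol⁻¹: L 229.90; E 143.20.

12.2 mol

Step 1:
n(L) = 2259 / 229.90 = 9.826 mol
n(R) = 6.270 mol
n/ν for L = 9.826/2 = 4.913
n/ν for R = 6.270/2 = 3.135
Smallest n/ν is R → limiting reagent.
n(B) produced = (3/2) × 6.270 = 9.405 mol
Step 2:
n(B) available = 9.405 mol
n(E) = 1.750×1000 / 143.20 = 12.22 mol
n/ν for B = 9.405/2 = 4.703
n/ν for E = 12.22/3 = 4.073
Smallest n/ν is E → limiting reagent.
n(D) = (3/3) × 12.22 = 12.22 mol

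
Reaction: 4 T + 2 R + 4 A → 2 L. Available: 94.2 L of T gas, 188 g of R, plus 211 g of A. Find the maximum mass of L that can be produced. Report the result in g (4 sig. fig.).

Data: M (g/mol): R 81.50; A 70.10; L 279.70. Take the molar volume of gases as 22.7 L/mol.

420.9 g

n(T) = 94.20 / 22.7 = 4.150 mol
n(R) = 188.0 / 81.50 = 2.307 mol
n(A) = 211.0 / 70.10 = 3.010 mol
n/ν → T: 1.038, R: 1.154, A: 0.7525; A is limiting.
n(L) = (2/4) × 3.010 = 1.505 mol
mass = 1.505 × 279.70 = 420.9 g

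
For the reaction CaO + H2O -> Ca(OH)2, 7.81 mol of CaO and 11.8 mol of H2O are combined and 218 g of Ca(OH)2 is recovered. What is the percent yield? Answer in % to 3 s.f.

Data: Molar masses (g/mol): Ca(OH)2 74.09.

n(CaO) = 7.810 mol
n(H2O) = 11.80 mol
n/ν → CaO: 7.810, H2O: 11.80; CaO is limiting.
theoretical n(Ca(OH)2) = (1/1) × 7.810 = 7.810 mol → 578.6 g
% yield = 218 / 578.6 × 100 = 37.68 %

37.7 %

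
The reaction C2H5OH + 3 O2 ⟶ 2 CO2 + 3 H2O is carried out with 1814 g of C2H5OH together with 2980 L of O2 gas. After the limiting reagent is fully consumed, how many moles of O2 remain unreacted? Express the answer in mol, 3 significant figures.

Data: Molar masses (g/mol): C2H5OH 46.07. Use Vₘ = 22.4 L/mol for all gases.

n(C2H5OH) = 1814 / 46.07 = 39.37 mol
n(O2) = 2980 / 22.4 = 133.0 mol
n/ν → C2H5OH: 39.37, O2: 44.33; C2H5OH is limiting.
O2 consumed = (3/1) × 39.37 = 118.1 mol
O2 remaining = 133.0 − 118.1 = 14.90 mol

14.9 mol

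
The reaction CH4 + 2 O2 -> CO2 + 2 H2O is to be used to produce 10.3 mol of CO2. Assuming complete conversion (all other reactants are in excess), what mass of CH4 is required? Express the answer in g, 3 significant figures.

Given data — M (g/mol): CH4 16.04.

n(CO2) = 10.30 mol
n(CH4) = (1/1) × 10.30 = 10.30 mol
mass = 10.30 × 16.04 = 165.2 g

165 g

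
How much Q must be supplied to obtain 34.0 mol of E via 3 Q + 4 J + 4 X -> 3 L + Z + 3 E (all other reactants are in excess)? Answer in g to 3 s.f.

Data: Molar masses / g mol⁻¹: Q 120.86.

4110 g

n(E) = 34.00 mol
n(Q) = (3/3) × 34.00 = 34.00 mol
mass = 34.00 × 120.86 = 4109 g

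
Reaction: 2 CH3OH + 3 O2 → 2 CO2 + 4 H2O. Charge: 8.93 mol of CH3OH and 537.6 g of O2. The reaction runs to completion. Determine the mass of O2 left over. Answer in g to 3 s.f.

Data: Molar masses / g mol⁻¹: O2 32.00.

109 g

n(CH3OH) = 8.930 mol
n(O2) = 537.6 / 32.00 = 16.80 mol
n/ν for CH3OH = 8.930/2 = 4.465
n/ν for O2 = 16.80/3 = 5.600
Smallest n/ν is CH3OH → limiting reagent.
O2 consumed = (3/2) × 8.930 = 13.40 mol
O2 remaining = 16.80 − 13.40 = 3.400 mol
mass = 3.400 × 32.00 = 108.8 g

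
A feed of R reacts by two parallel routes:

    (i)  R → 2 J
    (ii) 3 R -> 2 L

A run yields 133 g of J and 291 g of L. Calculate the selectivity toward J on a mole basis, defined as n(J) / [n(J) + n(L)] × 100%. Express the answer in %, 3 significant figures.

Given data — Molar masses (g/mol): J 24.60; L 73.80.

57.8 %

n(J) = 133 / 24.60 = 5.407 mol
n(L) = 291 / 73.80 = 3.943 mol
selectivity = 5.407/(5.407+3.943) × 100 = 57.83 %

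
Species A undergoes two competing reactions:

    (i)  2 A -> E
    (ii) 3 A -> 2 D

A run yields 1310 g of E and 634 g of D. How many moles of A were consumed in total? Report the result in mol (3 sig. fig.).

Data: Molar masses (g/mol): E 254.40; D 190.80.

n(E) = 1310 / 254.40 = 5.149 mol
n(D) = 634 / 190.80 = 3.323 mol
n(A) via (i) = (2/1)×5.149 = 10.30 mol
n(A) via (ii) = (3/2)×3.323 = 4.985 mol
total n(A) = 10.30 + 4.985 = 15.29 mol

15.3 mol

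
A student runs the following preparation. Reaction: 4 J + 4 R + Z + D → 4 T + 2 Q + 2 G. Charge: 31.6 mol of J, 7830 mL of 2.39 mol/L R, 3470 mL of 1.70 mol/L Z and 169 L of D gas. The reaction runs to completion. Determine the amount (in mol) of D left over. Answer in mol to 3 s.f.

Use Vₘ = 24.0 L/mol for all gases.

2.36 mol

n(J) = 31.60 mol
n(R) = 2.39 × 7830/1000 = 18.71 mol
n(Z) = 1.70 × 3470/1000 = 5.899 mol
n(D) = 169.0 / 24.0 = 7.042 mol
n/ν for J = 31.60/4 = 7.900
n/ν for R = 18.71/4 = 4.678
n/ν for Z = 5.899/1 = 5.899
n/ν for D = 7.042/1 = 7.042
Smallest n/ν is R → limiting reagent.
D consumed = (1/4) × 18.71 = 4.678 mol
D remaining = 7.042 − 4.678 = 2.364 mol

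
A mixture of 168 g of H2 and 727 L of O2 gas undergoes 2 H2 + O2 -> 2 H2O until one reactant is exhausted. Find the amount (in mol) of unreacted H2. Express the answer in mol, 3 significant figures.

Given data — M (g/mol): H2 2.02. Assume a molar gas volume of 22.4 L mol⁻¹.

n(H2) = 168.0 / 2.02 = 83.17 mol
n(O2) = 727.0 / 22.4 = 32.46 mol
n/ν for H2 = 83.17/2 = 41.59
n/ν for O2 = 32.46/1 = 32.46
Smallest n/ν is O2 → limiting reagent.
H2 consumed = (2/1) × 32.46 = 64.92 mol
H2 remaining = 83.17 − 64.92 = 18.25 mol

18.3 mol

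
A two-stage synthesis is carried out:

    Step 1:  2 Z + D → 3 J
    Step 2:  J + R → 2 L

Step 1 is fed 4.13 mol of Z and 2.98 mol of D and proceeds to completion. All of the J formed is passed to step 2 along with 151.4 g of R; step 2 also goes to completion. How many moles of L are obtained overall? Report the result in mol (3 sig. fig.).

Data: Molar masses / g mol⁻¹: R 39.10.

Step 1:
n(Z) = 4.130 mol
n(D) = 2.980 mol
n/ν → Z: 2.065, D: 2.980; Z is limiting.
n(J) produced = (3/2) × 4.130 = 6.195 mol
Step 2:
n(J) available = 6.195 mol
n(R) = 151.4 / 39.10 = 3.872 mol
n/ν → J: 6.195, R: 3.872; R is limiting.
n(L) = (2/1) × 3.872 = 7.744 mol

7.74 mol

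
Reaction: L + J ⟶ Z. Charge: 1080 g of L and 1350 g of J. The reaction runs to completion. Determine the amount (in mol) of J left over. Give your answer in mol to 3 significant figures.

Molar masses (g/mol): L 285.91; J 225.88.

2.20 mol

n(L) = 1080 / 285.91 = 3.777 mol
n(J) = 1350 / 225.88 = 5.977 mol
n/ν for L = 3.777/1 = 3.777
n/ν for J = 5.977/1 = 5.977
Smallest n/ν is L → limiting reagent.
J consumed = (1/1) × 3.777 = 3.777 mol
J remaining = 5.977 − 3.777 = 2.200 mol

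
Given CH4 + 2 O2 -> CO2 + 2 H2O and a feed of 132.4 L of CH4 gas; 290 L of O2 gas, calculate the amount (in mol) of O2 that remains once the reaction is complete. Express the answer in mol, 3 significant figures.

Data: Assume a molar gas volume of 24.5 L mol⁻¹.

1.03 mol

n(CH4) = 132.4 / 24.5 = 5.404 mol
n(O2) = 290.0 / 24.5 = 11.84 mol
n/ν → CH4: 5.404, O2: 5.920; CH4 is limiting.
O2 consumed = (2/1) × 5.404 = 10.81 mol
O2 remaining = 11.84 − 10.81 = 1.030 mol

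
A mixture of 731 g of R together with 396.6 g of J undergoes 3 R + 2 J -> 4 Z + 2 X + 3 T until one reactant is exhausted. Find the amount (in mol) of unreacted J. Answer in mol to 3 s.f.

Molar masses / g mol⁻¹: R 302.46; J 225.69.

n(R) = 731.0 / 302.46 = 2.417 mol
n(J) = 396.6 / 225.69 = 1.757 mol
n/ν → R: 0.8057, J: 0.8785; R is limiting.
J consumed = (2/3) × 2.417 = 1.611 mol
J remaining = 1.757 − 1.611 = 0.1460 mol

0.146 mol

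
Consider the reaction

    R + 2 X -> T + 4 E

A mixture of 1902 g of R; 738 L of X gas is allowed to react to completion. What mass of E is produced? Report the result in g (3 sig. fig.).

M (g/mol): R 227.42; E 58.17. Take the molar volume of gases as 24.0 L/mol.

1950 g

n(R) = 1902 / 227.42 = 8.363 mol
n(X) = 738.0 / 24.0 = 30.75 mol
n/ν for R = 8.363/1 = 8.363
n/ν for X = 30.75/2 = 15.38
Smallest n/ν is R → limiting reagent.
n(E) = (4/1) × 8.363 = 33.45 mol
mass = 33.45 × 58.17 = 1946 g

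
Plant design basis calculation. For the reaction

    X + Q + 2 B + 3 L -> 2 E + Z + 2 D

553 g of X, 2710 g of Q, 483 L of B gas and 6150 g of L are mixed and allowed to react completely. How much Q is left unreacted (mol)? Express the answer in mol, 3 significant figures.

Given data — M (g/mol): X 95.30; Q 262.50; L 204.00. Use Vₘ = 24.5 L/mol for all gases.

n(X) = 553.0 / 95.30 = 5.803 mol
n(Q) = 2710 / 262.50 = 10.32 mol
n(B) = 483.0 / 24.5 = 19.71 mol
n(L) = 6150 / 204.00 = 30.15 mol
n/ν for X = 5.803/1 = 5.803
n/ν for Q = 10.32/1 = 10.32
n/ν for B = 19.71/2 = 9.855
n/ν for L = 30.15/3 = 10.05
Smallest n/ν is X → limiting reagent.
Q consumed = (1/1) × 5.803 = 5.803 mol
Q remaining = 10.32 − 5.803 = 4.517 mol

4.52 mol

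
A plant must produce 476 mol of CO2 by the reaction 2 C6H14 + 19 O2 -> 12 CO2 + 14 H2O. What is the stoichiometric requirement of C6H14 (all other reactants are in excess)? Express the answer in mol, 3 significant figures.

79.3 mol

n(CO2) = 476.0 mol
n(C6H14) = (2/12) × 476.0 = 79.33 mol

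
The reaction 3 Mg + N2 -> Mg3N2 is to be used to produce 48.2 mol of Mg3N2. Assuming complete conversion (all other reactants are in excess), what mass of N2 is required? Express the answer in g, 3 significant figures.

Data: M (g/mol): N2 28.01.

1350 g

n(Mg3N2) = 48.20 mol
n(N2) = (1/1) × 48.20 = 48.20 mol
mass = 48.20 × 28.01 = 1350 g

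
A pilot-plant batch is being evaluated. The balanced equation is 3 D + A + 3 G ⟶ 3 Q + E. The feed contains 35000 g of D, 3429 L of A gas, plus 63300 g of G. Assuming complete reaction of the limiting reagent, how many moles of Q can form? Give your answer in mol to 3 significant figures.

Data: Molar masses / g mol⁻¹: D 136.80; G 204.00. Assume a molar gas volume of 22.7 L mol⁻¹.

n(D) = 35000 / 136.80 = 255.8 mol
n(A) = 3429 / 22.7 = 151.1 mol
n(G) = 63300 / 204.00 = 310.3 mol
n/ν for D = 255.8/3 = 85.27
n/ν for A = 151.1/1 = 151.1
n/ν for G = 310.3/3 = 103.4
Smallest n/ν is D → limiting reagent.
n(Q) = (3/3) × 255.8 = 255.8 mol

256 mol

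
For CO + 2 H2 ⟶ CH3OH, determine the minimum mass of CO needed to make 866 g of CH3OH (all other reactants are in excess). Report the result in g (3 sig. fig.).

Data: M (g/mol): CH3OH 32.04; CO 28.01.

757 g

n(CH3OH) = 866 / 32.04 = 27.03 mol
n(CO) = (1/1) × 27.03 = 27.03 mol
mass = 27.03 × 28.01 = 757.1 g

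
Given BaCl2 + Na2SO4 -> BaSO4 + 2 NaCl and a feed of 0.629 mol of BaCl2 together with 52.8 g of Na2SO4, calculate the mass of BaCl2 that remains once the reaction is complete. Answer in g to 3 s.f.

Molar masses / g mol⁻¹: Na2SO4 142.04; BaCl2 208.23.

n(BaCl2) = 0.6290 mol
n(Na2SO4) = 52.80 / 142.04 = 0.3717 mol
n/ν → BaCl2: 0.6290, Na2SO4: 0.3717; Na2SO4 is limiting.
BaCl2 consumed = (1/1) × 0.3717 = 0.3717 mol
BaCl2 remaining = 0.6290 − 0.3717 = 0.2573 mol
mass = 0.2573 × 208.23 = 53.58 g

53.6 g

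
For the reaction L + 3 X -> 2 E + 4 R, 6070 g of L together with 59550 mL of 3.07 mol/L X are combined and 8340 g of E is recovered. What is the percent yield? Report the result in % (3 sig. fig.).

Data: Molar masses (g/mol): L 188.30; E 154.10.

n(L) = 6070 / 188.30 = 32.24 mol
n(X) = 3.07 × 59550/1000 = 182.8 mol
n/ν for L = 32.24/1 = 32.24
n/ν for X = 182.8/3 = 60.93
Smallest n/ν is L → limiting reagent.
theoretical n(E) = (2/1) × 32.24 = 64.48 mol → 9936 g
% yield = 8340 / 9936 × 100 = 83.94 %

83.9 %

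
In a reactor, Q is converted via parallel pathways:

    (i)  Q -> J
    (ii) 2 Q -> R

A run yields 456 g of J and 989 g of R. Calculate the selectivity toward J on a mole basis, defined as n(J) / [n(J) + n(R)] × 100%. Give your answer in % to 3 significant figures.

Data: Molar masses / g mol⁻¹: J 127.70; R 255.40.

n(J) = 456 / 127.70 = 3.571 mol
n(R) = 989 / 255.40 = 3.872 mol
selectivity = 3.571/(3.571+3.872) × 100 = 47.98 %

48.0 %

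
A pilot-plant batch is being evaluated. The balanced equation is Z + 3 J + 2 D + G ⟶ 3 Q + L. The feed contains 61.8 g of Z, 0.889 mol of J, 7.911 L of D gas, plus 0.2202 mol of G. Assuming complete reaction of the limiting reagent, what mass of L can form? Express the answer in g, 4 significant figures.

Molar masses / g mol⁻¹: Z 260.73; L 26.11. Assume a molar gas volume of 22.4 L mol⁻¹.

4.611 g

n(Z) = 61.80 / 260.73 = 0.2370 mol
n(J) = 0.8890 mol
n(D) = 7.911 / 22.4 = 0.3532 mol
n(G) = 0.2202 mol
n/ν for Z = 0.2370/1 = 0.2370
n/ν for J = 0.8890/3 = 0.2963
n/ν for D = 0.3532/2 = 0.1766
n/ν for G = 0.2202/1 = 0.2202
Smallest n/ν is D → limiting reagent.
n(L) = (1/2) × 0.3532 = 0.1766 mol
mass = 0.1766 × 26.11 = 4.611 g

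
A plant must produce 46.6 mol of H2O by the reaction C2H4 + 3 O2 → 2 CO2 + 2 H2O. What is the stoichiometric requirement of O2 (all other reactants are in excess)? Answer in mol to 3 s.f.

69.9 mol

n(H2O) = 46.60 mol
n(O2) = (3/2) × 46.60 = 69.90 mol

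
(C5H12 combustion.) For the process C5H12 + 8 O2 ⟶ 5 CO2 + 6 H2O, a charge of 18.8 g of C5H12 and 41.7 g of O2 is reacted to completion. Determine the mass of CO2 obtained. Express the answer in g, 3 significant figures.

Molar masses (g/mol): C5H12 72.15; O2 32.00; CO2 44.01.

n(C5H12) = 18.80 / 72.15 = 0.2606 mol
n(O2) = 41.70 / 32.00 = 1.303 mol
n/ν for C5H12 = 0.2606/1 = 0.2606
n/ν for O2 = 1.303/8 = 0.1629
Smallest n/ν is O2 → limiting reagent.
n(CO2) = (5/8) × 1.303 = 0.8144 mol
mass = 0.8144 × 44.01 = 35.84 g

35.8 g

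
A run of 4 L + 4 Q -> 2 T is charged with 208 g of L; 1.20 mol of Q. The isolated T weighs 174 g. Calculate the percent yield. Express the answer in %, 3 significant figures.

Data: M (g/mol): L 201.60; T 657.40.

n(L) = 208.0 / 201.60 = 1.032 mol
n(Q) = 1.200 mol
n/ν for L = 1.032/4 = 0.2580
n/ν for Q = 1.200/4 = 0.3000
Smallest n/ν is L → limiting reagent.
theoretical n(T) = (2/4) × 1.032 = 0.5160 mol → 339.2 g
% yield = 174 / 339.2 × 100 = 51.30 %

51.3 %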